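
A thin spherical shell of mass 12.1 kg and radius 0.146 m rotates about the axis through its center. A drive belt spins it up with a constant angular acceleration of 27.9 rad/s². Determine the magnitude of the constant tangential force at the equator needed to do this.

I = (2/3)MR² = (2/3)(12.1)(0.146)² = 0.1719 kg·m².
The required torque is τ = Iα = (0.1719)(27.90) = 4.797 N·m.
A tangential force at the equator gives τ = FR, so F = τ/R = 4.797/0.146 = 32.86 N.

F ≈ 32.9 N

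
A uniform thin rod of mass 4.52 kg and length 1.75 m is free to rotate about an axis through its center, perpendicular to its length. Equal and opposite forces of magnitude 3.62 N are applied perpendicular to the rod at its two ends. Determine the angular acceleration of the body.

α ≈ 5.49 rad/s²

I = (1/12)ML² = (1/12)(4.52)(1.75)² = 1.154 kg·m².
The couple gives τ = F·(L/2) + F·(L/2) = F L = (3.62)(1.75) = 6.335 N·m.
From τ = Iα: α = 6.335/1.154 = 5.492 rad/s².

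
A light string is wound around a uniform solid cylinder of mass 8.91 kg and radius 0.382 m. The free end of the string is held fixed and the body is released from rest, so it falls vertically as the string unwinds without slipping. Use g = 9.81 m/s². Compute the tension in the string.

Translation: Mg − T = Ma. Rotation about the center: TR = Iα with I = ½MR².
With a = αR: T = (I/R²)a = (1/2)M a, so Mg = (1 + 0.5000)Ma.
a = g/(1 + 0.5000) = 9.81/1.500 = 6.540 m/s².
T = 0.5000·M·a = (0.5000)(8.91)(6.540) = 29.14 N.

T ≈ 29.1 N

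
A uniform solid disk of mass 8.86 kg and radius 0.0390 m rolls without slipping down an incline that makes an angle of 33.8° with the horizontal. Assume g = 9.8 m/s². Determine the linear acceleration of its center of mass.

Translation along the incline: Mg sinθ − f = Ma.
Rotation about the center: fR = Iα with I = ½MR². No-slip gives a = αR, so f = (I/R²)a = (1/2)M a.
Substituting: Mg sinθ = (1 + 0.5000)Ma, so a = g sinθ/(1 + 0.5000) = (9.8) sin 33.8° / 1.500 = 3.634 m/s².

a ≈ 3.63 m/s²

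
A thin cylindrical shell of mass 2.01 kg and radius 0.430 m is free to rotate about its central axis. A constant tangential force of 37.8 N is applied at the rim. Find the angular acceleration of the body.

α ≈ 43.7 rad/s²

I = MR² = (2.01)(0.430)² = 0.3716 kg·m².
τ = F R = (37.8)(0.430) = 16.25 N·m.
Newton's second law for rotation, τ = Iα, gives α = τ/I = 16.25/0.3716 = 43.73 rad/s².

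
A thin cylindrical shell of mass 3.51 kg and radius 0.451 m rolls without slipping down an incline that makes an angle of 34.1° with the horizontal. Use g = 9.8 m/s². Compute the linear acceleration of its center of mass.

a ≈ 2.75 m/s²

Translation along the incline: Mg sinθ − f = Ma.
Rotation about the center: fR = Iα with I = MR². No-slip gives a = αR, so f = (I/R²)a = M a.
Substituting: Mg sinθ = (1 + 1.000)Ma, so a = g sinθ/(1 + 1.000) = (9.8) sin 34.1° / 2.000 = 2.747 m/s².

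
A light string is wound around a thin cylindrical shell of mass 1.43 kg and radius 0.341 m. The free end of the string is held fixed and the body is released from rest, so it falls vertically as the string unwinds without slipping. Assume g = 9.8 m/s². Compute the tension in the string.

Translation: Mg − T = Ma. Rotation about the center: TR = Iα with I = MR².
With a = αR: T = (I/R²)a = M a, so Mg = (1 + 1.000)Ma.
a = g/(1 + 1.000) = 9.8/2.000 = 4.900 m/s².
T = 1.000·M·a = (1.000)(1.43)(4.900) = 7.007 N.

T ≈ 7.01 N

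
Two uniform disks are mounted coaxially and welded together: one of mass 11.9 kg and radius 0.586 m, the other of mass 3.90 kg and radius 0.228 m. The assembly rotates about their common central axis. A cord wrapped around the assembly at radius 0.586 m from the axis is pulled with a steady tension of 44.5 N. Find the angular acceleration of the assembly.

I = ½M₁R₁² + ½M₂R₂² = ½(11.9)(0.586)² + ½(3.90)(0.228)² = 2.145 kg·m².
τ = F r = (44.5)(0.586) = 26.08 N·m.
α = τ/I = 26.08/2.145 = 12.16 rad/s².

α ≈ 12.2 rad/s²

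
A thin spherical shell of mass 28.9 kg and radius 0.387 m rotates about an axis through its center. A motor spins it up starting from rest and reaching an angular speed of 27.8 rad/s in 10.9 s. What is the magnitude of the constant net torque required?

I = (2/3)MR² = (2/3)(28.9)(0.387)² = 2.886 kg·m².
α = Δω/Δt = (27.8 − 0)/10.9 = 2.550 rad/s².
τ = Iα = (2.886)(2.550) = 7.359 N·m.

τ ≈ 7.36 N·m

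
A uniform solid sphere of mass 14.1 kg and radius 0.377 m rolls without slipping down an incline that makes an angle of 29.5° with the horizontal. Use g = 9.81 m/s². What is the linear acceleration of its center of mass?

Translation along the incline: Mg sinθ − f = Ma.
Rotation about the center: fR = Iα with I = (2/5)MR². No-slip gives a = αR, so f = (I/R²)a = (2/5)M a.
Substituting: Mg sinθ = (1 + 0.4000)Ma, so a = g sinθ/(1 + 0.4000) = (9.81) sin 29.5° / 1.400 = 3.450 m/s².

a ≈ 3.45 m/s²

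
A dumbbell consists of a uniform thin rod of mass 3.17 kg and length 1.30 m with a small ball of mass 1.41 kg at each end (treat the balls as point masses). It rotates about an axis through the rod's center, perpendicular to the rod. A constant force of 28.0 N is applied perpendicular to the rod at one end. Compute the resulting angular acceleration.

I_rod = (1/12)ML² = (1/12)(3.17)(1.30)² = 0.4464 kg·m².
I_balls = 2·m·(L/2)² = 2(1.41)(0.6500)² = 1.191 kg·m².
Total I = 1.638 kg·m².
τ = F·(L/2) = (28.0)(0.650) = 18.20 N·m.
α = τ/I = 18.20/1.638 = 11.11 rad/s².

α ≈ 11.1 rad/s²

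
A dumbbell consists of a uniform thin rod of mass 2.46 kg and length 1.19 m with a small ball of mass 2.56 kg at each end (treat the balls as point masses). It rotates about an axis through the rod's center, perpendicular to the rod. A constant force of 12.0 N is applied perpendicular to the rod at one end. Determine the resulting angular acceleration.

α ≈ 3.40 rad/s²

I_rod = (1/12)ML² = (1/12)(2.46)(1.19)² = 0.2903 kg·m².
I_balls = 2·m·(L/2)² = 2(2.56)(0.5950)² = 1.813 kg·m².
Total I = 2.103 kg·m².
τ = F·(L/2) = (12.0)(0.595) = 7.140 N·m.
α = τ/I = 7.140/2.103 = 3.395 rad/s².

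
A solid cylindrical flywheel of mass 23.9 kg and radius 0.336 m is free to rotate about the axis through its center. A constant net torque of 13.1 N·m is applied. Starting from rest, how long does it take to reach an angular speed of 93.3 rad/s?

I = ½MR² = (1/2)(23.9)(0.336)² = 1.349 kg·m².
α = τ/I = 13.1/1.349 = 9.710 rad/s².
ω = αt ⇒ t = ω/α = 93.3/9.710 = 9.609 s.

t ≈ 9.61 s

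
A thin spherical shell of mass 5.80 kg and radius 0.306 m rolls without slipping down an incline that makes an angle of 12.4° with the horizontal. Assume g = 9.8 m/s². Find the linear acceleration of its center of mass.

a ≈ 1.26 m/s²

Translation along the incline: Mg sinθ − f = Ma.
Rotation about the center: fR = Iα with I = (2/3)MR². No-slip gives a = αR, so f = (I/R²)a = (2/3)M a.
Substituting: Mg sinθ = (1 + 0.6667)Ma, so a = g sinθ/(1 + 0.6667) = (9.8) sin 12.4° / 1.667 = 1.263 m/s².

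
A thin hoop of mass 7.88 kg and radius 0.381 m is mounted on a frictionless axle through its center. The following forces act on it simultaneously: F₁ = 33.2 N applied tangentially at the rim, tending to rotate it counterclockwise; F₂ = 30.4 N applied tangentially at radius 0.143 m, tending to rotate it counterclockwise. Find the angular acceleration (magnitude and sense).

α ≈ 14.9 rad/s², counterclockwise

I = MR² = (7.88)(0.381)² = 1.144 kg·m².
Taking counterclockwise as positive: τ₁ = +(33.2)(0.381) = +12.65 N·m; τ₂ = +(30.4)(0.143) = +4.347 N·m.
Net torque τ = 17.00 N·m.
α = τ/I = 17.00/1.144 = 14.86 rad/s².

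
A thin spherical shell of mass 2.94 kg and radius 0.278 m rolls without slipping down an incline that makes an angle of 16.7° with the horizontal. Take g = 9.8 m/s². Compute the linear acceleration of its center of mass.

a ≈ 1.69 m/s²

Translation along the incline: Mg sinθ − f = Ma.
Rotation about the center: fR = Iα with I = (2/3)MR². No-slip gives a = αR, so f = (I/R²)a = (2/3)M a.
Substituting: Mg sinθ = (1 + 0.6667)Ma, so a = g sinθ/(1 + 0.6667) = (9.8) sin 16.7° / 1.667 = 1.690 m/s².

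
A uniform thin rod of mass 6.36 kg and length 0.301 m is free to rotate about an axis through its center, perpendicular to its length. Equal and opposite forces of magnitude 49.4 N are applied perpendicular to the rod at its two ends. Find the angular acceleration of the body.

I = (1/12)ML² = (1/12)(6.36)(0.301)² = 0.04802 kg·m².
The couple gives τ = F·(L/2) + F·(L/2) = F L = (49.4)(0.301) = 14.87 N·m.
Newton's second law for rotation, τ = Iα, gives α = τ/I = 14.87/0.04802 = 309.7 rad/s².

α ≈ 310 rad/s²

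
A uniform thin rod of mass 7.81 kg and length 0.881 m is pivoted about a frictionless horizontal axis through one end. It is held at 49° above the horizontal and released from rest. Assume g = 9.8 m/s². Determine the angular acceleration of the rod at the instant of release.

α ≈ 10.9 rad/s²

About the pivot, I = (1/3)ML² = (1/3)(7.81)(0.881)² = 2.021 kg·m².
The weight acts at the center, a distance L/2 = 0.4405 m from the pivot; τ = Mg(L/2) cos 49° = 22.12 N·m.
α = τ/I = 22.12/2.021 = 10.95 rad/s².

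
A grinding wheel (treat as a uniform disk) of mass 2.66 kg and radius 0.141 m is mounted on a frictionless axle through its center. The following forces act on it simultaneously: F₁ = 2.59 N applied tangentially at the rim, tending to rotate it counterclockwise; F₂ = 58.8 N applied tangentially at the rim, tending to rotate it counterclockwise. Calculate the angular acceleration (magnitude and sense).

I = ½MR² = (1/2)(2.66)(0.141)² = 0.02644 kg·m².
Taking counterclockwise as positive: τ₁ = +(2.59)(0.141) = +0.3652 N·m; τ₂ = +(58.8)(0.141) = +8.291 N·m.
Net torque τ = 8.656 N·m.
α = τ/I = 8.656/0.02644 = 327.4 rad/s².

α ≈ 327 rad/s², counterclockwise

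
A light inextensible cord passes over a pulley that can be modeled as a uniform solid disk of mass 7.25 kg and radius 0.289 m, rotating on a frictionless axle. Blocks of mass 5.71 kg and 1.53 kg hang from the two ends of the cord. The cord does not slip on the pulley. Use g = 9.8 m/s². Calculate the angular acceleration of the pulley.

I = ½MR² = (1/2)(7.25)(0.289)² = 0.3028 kg·m².
Heavier block: m₁g − T₁ = m₁a. Lighter block: T₂ − m₂g = m₂a.
Pulley: (T₁ − T₂)R = Iα = I(a/R), so T₁ − T₂ = (I/R²)a = (1/2)M_p a = 3.625·a.
Adding the three: (m₁ − m₂)g = (m₁ + m₂ + 3.625)a, so a = (5.71 − 1.53)(9.8)/(5.71 + 1.53 + 3.625) = 3.770 m/s².
α = a/R = 3.770/0.289 = 13.05 rad/s².

α ≈ 13.0 rad/s²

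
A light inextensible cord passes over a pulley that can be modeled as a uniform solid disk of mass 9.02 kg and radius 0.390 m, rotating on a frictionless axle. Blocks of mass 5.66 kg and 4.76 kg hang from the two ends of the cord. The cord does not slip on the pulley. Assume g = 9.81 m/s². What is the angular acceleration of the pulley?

I = ½MR² = (1/2)(9.02)(0.390)² = 0.6860 kg·m².
Heavier block: m₁g − T₁ = m₁a. Lighter block: T₂ − m₂g = m₂a.
Pulley: (T₁ − T₂)R = Iα = I(a/R), so T₁ − T₂ = (I/R²)a = (1/2)M_p a = 4.510·a.
Adding the three: (m₁ − m₂)g = (m₁ + m₂ + 4.510)a, so a = (5.66 − 4.76)(9.81)/(5.66 + 4.76 + 4.510) = 0.5914 m/s².
α = a/R = 0.5914/0.390 = 1.516 rad/s².

α ≈ 1.52 rad/s²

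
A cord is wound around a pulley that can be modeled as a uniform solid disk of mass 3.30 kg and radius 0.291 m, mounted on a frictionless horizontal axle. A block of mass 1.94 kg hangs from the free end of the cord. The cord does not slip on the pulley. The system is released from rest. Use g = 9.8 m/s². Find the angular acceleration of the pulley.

α ≈ 18.2 rad/s²

I = ½MR² = (1/2)(3.30)(0.291)² = 0.1397 kg·m².
Block: mg − T = ma. Pulley: TR = Iα. No-slip: a = αR, so T = (I/R²)a = 1.650·a.
Then mg = (m + 1.650)a, so a = (1.94)(9.8)/(1.94 + 1.650) = 5.296 m/s².
α = a/R = 5.296/0.291 = 18.20 rad/s².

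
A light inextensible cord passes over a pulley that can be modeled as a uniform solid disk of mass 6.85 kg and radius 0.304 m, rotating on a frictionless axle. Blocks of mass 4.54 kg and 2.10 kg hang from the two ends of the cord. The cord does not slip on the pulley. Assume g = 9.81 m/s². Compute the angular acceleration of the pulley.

α ≈ 7.82 rad/s²

I = ½MR² = (1/2)(6.85)(0.304)² = 0.3165 kg·m².
Heavier block: m₁g − T₁ = m₁a. Lighter block: T₂ − m₂g = m₂a.
Pulley: (T₁ − T₂)R = Iα = I(a/R), so T₁ − T₂ = (I/R²)a = (1/2)M_p a = 3.425·a.
Adding the three: (m₁ − m₂)g = (m₁ + m₂ + 3.425)a, so a = (4.54 − 2.10)(9.81)/(4.54 + 2.10 + 3.425) = 2.378 m/s².
α = a/R = 2.378/0.304 = 7.823 rad/s².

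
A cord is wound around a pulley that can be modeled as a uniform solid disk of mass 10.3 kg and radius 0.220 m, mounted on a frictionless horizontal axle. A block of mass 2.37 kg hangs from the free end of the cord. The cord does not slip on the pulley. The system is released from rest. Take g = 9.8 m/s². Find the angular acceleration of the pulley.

I = ½MR² = (1/2)(10.3)(0.220)² = 0.2493 kg·m².
Block: mg − T = ma. Pulley: TR = Iα. No-slip: a = αR, so T = (I/R²)a = 5.150·a.
Then mg = (m + 5.150)a, so a = (2.37)(9.8)/(2.37 + 5.150) = 3.089 m/s².
α = a/R = 3.089/0.220 = 14.04 rad/s².

α ≈ 14.0 rad/s²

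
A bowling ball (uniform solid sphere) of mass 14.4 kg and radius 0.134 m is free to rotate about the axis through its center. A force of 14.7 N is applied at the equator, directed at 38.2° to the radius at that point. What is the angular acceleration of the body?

α ≈ 11.8 rad/s²

I = (2/5)MR² = (2/5)(14.4)(0.134)² = 0.1034 kg·m².
Only the tangential component produces torque: τ = F R sinθ = (14.7)(0.134) sin 38.2° = 1.218 N·m.
From τ = Iα: α = 1.218/0.1034 = 11.78 rad/s².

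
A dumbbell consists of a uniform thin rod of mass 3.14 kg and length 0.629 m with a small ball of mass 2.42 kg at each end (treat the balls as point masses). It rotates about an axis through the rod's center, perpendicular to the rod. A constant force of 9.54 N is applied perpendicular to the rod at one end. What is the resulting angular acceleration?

α ≈ 5.15 rad/s²

I_rod = (1/12)ML² = (1/12)(3.14)(0.629)² = 0.1035 kg·m².
I_balls = 2·m·(L/2)² = 2(2.42)(0.3145)² = 0.4787 kg·m².
Total I = 0.5823 kg·m².
τ = F·(L/2) = (9.54)(0.315) = 3.000 N·m.
α = τ/I = 3.000/0.5823 = 5.153 rad/s².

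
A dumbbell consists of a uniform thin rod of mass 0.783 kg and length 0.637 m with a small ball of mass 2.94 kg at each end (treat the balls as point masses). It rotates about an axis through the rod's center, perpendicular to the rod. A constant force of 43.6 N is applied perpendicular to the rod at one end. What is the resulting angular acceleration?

I_rod = (1/12)ML² = (1/12)(0.783)(0.637)² = 0.02648 kg·m².
I_balls = 2·m·(L/2)² = 2(2.94)(0.3185)² = 0.5965 kg·m².
Total I = 0.6230 kg·m².
τ = F·(L/2) = (43.6)(0.319) = 13.89 N·m.
α = τ/I = 13.89/0.6230 = 22.29 rad/s².

α ≈ 22.3 rad/s²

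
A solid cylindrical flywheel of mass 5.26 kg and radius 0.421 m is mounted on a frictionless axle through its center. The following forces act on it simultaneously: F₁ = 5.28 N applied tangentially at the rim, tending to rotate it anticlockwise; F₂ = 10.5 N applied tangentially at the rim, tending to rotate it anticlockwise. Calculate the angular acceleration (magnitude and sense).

α ≈ 14.3 rad/s², anticlockwise

I = ½MR² = (1/2)(5.26)(0.421)² = 0.4661 kg·m².
Taking anticlockwise as positive: τ₁ = +(5.28)(0.421) = +2.223 N·m; τ₂ = +(10.5)(0.421) = +4.420 N·m.
Net torque τ = 6.643 N·m.
α = τ/I = 6.643/0.4661 = 14.25 rad/s².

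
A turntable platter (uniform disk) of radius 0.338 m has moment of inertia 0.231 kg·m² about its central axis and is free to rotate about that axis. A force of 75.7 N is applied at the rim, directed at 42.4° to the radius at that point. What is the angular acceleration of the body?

α ≈ 74.7 rad/s²

Only the tangential component produces torque: τ = F R sinθ = (75.7)(0.338) sin 42.4° = 17.25 N·m.
From τ = Iα: α = 17.25/0.2310 = 74.69 rad/s².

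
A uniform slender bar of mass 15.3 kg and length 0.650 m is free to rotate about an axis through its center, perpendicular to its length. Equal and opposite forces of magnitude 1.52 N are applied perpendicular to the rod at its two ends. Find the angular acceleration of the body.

α ≈ 1.83 rad/s²

I = (1/12)ML² = (1/12)(15.3)(0.650)² = 0.5387 kg·m².
The couple gives τ = F·(L/2) + F·(L/2) = F L = (1.52)(0.650) = 0.9880 N·m.
From τ = Iα: α = 0.9880/0.5387 = 1.834 rad/s².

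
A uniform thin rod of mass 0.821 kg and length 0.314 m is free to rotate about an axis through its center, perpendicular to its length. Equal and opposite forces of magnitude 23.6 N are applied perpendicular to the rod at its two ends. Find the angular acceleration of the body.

α ≈ 1100 rad/s²

I = (1/12)ML² = (1/12)(0.821)(0.314)² = 0.006746 kg·m².
The couple gives τ = F·(L/2) + F·(L/2) = F L = (23.6)(0.314) = 7.410 N·m.
Newton's second law for rotation, τ = Iα, gives α = τ/I = 7.410/0.006746 = 1099 rad/s².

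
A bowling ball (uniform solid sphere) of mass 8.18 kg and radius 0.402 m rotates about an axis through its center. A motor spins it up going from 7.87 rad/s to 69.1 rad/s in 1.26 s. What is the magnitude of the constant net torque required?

τ ≈ 25.7 N·m

I = (2/5)MR² = (2/5)(8.18)(0.402)² = 0.5288 kg·m².
α = Δω/Δt = (69.1 − 7.87)/1.26 = 48.60 rad/s².
τ = Iα = (0.5288)(48.60) = 25.70 N·m.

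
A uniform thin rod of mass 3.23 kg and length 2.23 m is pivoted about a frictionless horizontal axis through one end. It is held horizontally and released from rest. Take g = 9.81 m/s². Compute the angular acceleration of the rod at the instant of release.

About the pivot, I = (1/3)ML² = (1/3)(3.23)(2.23)² = 5.354 kg·m².
The weight acts at the center, a distance L/2 = 1.115 m from the pivot; τ = Mg(L/2) = 35.33 N·m.
α = τ/I = 35.33/5.354 = 6.599 rad/s².

α ≈ 6.60 rad/s²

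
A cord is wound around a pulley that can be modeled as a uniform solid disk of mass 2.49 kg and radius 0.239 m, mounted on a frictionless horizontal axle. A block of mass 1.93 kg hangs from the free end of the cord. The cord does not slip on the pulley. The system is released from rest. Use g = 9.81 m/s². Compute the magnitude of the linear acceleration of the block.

a ≈ 5.96 m/s²

I = ½MR² = (1/2)(2.49)(0.239)² = 0.07112 kg·m².
Block: mg − T = ma. Pulley: TR = Iα. No-slip: a = αR, so T = (I/R²)a = 1.245·a.
Then mg = (m + 1.245)a, so a = (1.93)(9.81)/(1.93 + 1.245) = 5.963 m/s².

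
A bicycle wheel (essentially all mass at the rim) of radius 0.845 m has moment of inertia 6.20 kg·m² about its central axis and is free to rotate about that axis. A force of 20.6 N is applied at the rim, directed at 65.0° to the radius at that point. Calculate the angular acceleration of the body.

α ≈ 2.54 rad/s²

Only the tangential component produces torque: τ = F R sinθ = (20.6)(0.845) sin 65.0° = 15.78 N·m.
Newton's second law for rotation, τ = Iα, gives α = τ/I = 15.78/6.200 = 2.545 rad/s².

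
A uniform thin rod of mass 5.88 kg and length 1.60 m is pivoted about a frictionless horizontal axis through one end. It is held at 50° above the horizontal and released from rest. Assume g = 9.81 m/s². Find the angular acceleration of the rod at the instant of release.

α ≈ 5.91 rad/s²

About the pivot, I = (1/3)ML² = (1/3)(5.88)(1.60)² = 5.018 kg·m².
The weight acts at the center, a distance L/2 = 0.8000 m from the pivot; τ = Mg(L/2) cos 50° = 29.66 N·m.
α = τ/I = 29.66/5.018 = 5.912 rad/s².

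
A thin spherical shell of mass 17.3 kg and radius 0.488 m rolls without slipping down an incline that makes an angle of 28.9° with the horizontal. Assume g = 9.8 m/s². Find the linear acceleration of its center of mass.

a ≈ 2.84 m/s²

Translation along the incline: Mg sinθ − f = Ma.
Rotation about the center: fR = Iα with I = (2/3)MR². No-slip gives a = αR, so f = (I/R²)a = (2/3)M a.
Substituting: Mg sinθ = (1 + 0.6667)Ma, so a = g sinθ/(1 + 0.6667) = (9.8) sin 28.9° / 1.667 = 2.842 m/s².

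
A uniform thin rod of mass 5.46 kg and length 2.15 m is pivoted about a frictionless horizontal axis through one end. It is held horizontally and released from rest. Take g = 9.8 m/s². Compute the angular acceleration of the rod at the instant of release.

About the pivot, I = (1/3)ML² = (1/3)(5.46)(2.15)² = 8.413 kg·m².
The weight acts at the center, a distance L/2 = 1.075 m from the pivot; τ = Mg(L/2) = 57.52 N·m.
α = τ/I = 57.52/8.413 = 6.837 rad/s².
(Equivalently α = (3g/(2L)) = 6.837 rad/s².)

α ≈ 6.84 rad/s²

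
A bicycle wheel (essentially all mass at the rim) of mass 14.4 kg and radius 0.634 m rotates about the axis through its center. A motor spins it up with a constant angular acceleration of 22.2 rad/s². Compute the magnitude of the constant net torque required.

τ ≈ 128 N·m

I = MR² = (14.4)(0.634)² = 5.788 kg·m².
τ = Iα = (5.788)(22.20) = 128.5 N·m.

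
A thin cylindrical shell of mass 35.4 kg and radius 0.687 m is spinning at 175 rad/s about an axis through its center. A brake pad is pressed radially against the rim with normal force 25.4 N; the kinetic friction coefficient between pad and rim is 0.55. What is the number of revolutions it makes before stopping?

≈ 4240 revolutions

I = MR² = (35.4)(0.687)² = 16.71 kg·m².
Friction force f = μN = (0.55)(25.4) = 13.97 N at the rim; torque magnitude τ = fR = 9.597 N·m, opposing ω.
|α| = τ/I = 9.597/16.71 = 0.5744 rad/s² (deceleration).
ω² = ω₀² − 2|α|θ with ω = 0 ⇒ θ = ω₀²/(2|α|) = 26660 rad = 4243 rev.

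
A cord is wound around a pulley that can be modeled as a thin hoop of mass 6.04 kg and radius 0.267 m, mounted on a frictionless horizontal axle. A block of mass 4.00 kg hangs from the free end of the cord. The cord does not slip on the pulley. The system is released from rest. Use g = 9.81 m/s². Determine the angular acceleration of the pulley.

α ≈ 14.6 rad/s²

I = MR² = (6.04)(0.267)² = 0.4306 kg·m².
Block: mg − T = ma. Pulley: TR = Iα. No-slip: a = αR, so T = (I/R²)a = 6.040·a.
Then mg = (m + 6.040)a, so a = (4.00)(9.81)/(4.00 + 6.040) = 3.908 m/s².
α = a/R = 3.908/0.267 = 14.64 rad/s².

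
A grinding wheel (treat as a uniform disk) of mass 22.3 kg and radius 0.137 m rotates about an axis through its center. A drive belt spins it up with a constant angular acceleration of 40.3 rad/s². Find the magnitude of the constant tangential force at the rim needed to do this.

F ≈ 61.6 N

I = ½MR² = (1/2)(22.3)(0.137)² = 0.2093 kg·m².
The required torque is τ = Iα = (0.2093)(40.30) = 8.434 N·m.
A tangential force at the rim gives τ = FR, so F = τ/R = 8.434/0.137 = 61.56 N.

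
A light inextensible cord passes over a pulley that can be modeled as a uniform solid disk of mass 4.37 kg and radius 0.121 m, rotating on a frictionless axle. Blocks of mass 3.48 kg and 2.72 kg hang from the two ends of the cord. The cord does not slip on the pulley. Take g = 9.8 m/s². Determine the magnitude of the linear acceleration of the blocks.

a ≈ 0.888 m/s²

I = ½MR² = (1/2)(4.37)(0.121)² = 0.03199 kg·m².
Heavier block: m₁g − T₁ = m₁a. Lighter block: T₂ − m₂g = m₂a.
Pulley: (T₁ − T₂)R = Iα = I(a/R), so T₁ − T₂ = (I/R²)a = (1/2)M_p a = 2.185·a.
Adding the three: (m₁ − m₂)g = (m₁ + m₂ + 2.185)a, so a = (3.48 − 2.72)(9.8)/(3.48 + 2.72 + 2.185) = 0.8883 m/s².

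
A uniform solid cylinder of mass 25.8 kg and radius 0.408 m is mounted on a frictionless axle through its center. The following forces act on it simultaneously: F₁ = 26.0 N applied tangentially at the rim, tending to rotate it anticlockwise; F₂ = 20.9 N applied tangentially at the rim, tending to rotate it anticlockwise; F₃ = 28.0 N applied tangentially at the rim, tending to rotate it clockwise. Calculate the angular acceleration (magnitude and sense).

α ≈ 3.59 rad/s², anticlockwise

I = ½MR² = (1/2)(25.8)(0.408)² = 2.147 kg·m².
Taking anticlockwise as positive: τ₁ = +(26.0)(0.408) = +10.61 N·m; τ₂ = +(20.9)(0.408) = +8.527 N·m; τ₃ = −(28.0)(0.408) = −11.42 N·m.
Net torque τ = 7.711 N·m.
α = τ/I = 7.711/2.147 = 3.591 rad/s².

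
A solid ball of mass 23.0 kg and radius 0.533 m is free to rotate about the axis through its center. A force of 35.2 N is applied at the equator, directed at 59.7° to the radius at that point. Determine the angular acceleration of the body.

α ≈ 6.20 rad/s²

I = (2/5)MR² = (2/5)(23.0)(0.533)² = 2.614 kg·m².
Only the tangential component produces torque: τ = F R sinθ = (35.2)(0.533) sin 59.7° = 16.20 N·m.
Newton's second law for rotation, τ = Iα, gives α = τ/I = 16.20/2.614 = 6.198 rad/s².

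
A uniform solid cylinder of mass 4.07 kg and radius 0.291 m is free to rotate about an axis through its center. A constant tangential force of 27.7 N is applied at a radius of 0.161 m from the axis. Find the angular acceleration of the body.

α ≈ 25.9 rad/s²

I = ½MR² = (1/2)(4.07)(0.291)² = 0.1723 kg·m².
τ = F·r = (27.7)(0.161) = 4.460 N·m.
From τ = Iα: α = 4.460/0.1723 = 25.88 rad/s².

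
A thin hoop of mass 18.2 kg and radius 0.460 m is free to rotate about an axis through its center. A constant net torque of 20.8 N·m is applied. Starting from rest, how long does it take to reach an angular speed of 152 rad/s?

I = MR² = (18.2)(0.460)² = 3.851 kg·m².
α = τ/I = 20.8/3.851 = 5.401 rad/s².
ω = αt ⇒ t = ω/α = 152/5.401 = 28.14 s.

t ≈ 28.1 s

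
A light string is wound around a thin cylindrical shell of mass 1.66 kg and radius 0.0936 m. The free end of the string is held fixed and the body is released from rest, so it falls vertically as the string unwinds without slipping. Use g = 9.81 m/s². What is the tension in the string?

Translation: Mg − T = Ma. Rotation about the center: TR = Iα with I = MR².
With a = αR: T = (I/R²)a = M a, so Mg = (1 + 1.000)Ma.
a = g/(1 + 1.000) = 9.81/2.000 = 4.905 m/s².
T = 1.000·M·a = (1.000)(1.66)(4.905) = 8.142 N.

T ≈ 8.14 N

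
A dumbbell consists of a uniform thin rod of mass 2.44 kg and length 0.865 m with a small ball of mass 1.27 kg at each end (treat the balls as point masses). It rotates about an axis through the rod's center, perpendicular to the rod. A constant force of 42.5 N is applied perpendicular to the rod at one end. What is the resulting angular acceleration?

α ≈ 29.3 rad/s²

I_rod = (1/12)ML² = (1/12)(2.44)(0.865)² = 0.1521 kg·m².
I_balls = 2·m·(L/2)² = 2(1.27)(0.4325)² = 0.4751 kg·m².
Total I = 0.6273 kg·m².
τ = F·(L/2) = (42.5)(0.432) = 18.38 N·m.
α = τ/I = 18.38/0.6273 = 29.30 rad/s².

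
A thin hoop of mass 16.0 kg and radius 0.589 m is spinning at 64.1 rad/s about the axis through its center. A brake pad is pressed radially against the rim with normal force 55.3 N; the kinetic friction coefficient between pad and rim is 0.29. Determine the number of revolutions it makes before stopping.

I = MR² = (16.0)(0.589)² = 5.551 kg·m².
Friction force f = μN = (0.29)(55.3) = 16.04 N at the rim; torque magnitude τ = fR = 9.446 N·m, opposing ω.
|α| = τ/I = 9.446/5.551 = 1.702 rad/s² (deceleration).
ω² = ω₀² − 2|α|θ with ω = 0 ⇒ θ = ω₀²/(2|α|) = 1207 rad = 192.1 rev.

≈ 192 revolutions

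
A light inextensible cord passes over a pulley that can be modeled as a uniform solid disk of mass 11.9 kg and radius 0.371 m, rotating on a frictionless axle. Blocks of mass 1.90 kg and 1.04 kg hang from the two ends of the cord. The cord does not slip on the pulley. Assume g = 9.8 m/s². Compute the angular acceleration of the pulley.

I = ½MR² = (1/2)(11.9)(0.371)² = 0.8190 kg·m².
Heavier block: m₁g − T₁ = m₁a. Lighter block: T₂ − m₂g = m₂a.
Pulley: (T₁ − T₂)R = Iα = I(a/R), so T₁ − T₂ = (I/R²)a = (1/2)M_p a = 5.950·a.
Adding the three: (m₁ − m₂)g = (m₁ + m₂ + 5.950)a, so a = (1.90 − 1.04)(9.8)/(1.90 + 1.04 + 5.950) = 0.9480 m/s².
α = a/R = 0.9480/0.371 = 2.555 rad/s².

α ≈ 2.56 rad/s²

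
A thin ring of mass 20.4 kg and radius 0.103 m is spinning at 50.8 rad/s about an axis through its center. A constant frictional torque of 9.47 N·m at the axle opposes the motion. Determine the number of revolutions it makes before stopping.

≈ 4.69 revolutions

I = MR² = (20.4)(0.103)² = 0.2164 kg·m².
The net torque has magnitude 9.47 N·m, opposing ω.
|α| = τ/I = 9.470/0.2164 = 43.76 rad/s² (deceleration).
ω² = ω₀² − 2|α|θ with ω = 0 ⇒ θ = ω₀²/(2|α|) = 29.49 rad = 4.693 rev.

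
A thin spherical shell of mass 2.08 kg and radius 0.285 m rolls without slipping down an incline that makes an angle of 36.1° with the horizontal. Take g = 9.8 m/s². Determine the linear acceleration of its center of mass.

Translation along the incline: Mg sinθ − f = Ma.
Rotation about the center: fR = Iα with I = (2/3)MR². No-slip gives a = αR, so f = (I/R²)a = (2/3)M a.
Substituting: Mg sinθ = (1 + 0.6667)Ma, so a = g sinθ/(1 + 0.6667) = (9.8) sin 36.1° / 1.667 = 3.464 m/s².

a ≈ 3.46 m/s²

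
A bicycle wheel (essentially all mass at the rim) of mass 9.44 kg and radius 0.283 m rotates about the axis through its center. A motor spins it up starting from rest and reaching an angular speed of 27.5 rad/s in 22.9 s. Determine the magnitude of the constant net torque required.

τ ≈ 0.908 N·m

I = MR² = (9.44)(0.283)² = 0.7560 kg·m².
α = Δω/Δt = (27.5 − 0)/22.9 = 1.201 rad/s².
τ = Iα = (0.7560)(1.201) = 0.9079 N·m.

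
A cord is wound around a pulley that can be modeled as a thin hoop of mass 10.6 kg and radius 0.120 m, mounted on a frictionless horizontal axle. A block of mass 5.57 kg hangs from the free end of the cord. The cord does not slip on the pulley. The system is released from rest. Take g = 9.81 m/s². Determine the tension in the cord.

T ≈ 35.8 N

I = MR² = (10.6)(0.120)² = 0.1526 kg·m².
Block: mg − T = ma. Pulley: TR = Iα. No-slip: a = αR, so T = (I/R²)a = 10.60·a.
Then mg = (m + 10.60)a, so a = (5.57)(9.81)/(5.57 + 10.60) = 3.379 m/s².
T = 10.60·a = 35.82 N.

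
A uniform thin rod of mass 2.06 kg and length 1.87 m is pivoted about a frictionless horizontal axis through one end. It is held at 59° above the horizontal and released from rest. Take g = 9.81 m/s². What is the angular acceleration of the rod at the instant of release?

α ≈ 4.05 rad/s²

About the pivot, I = (1/3)ML² = (1/3)(2.06)(1.87)² = 2.401 kg·m².
The weight acts at the center, a distance L/2 = 0.9350 m from the pivot; τ = Mg(L/2) cos 59° = 9.732 N·m.
α = τ/I = 9.732/2.401 = 4.053 rad/s².
(Equivalently α = (3g/(2L)) cos 59° = 4.053 rad/s².)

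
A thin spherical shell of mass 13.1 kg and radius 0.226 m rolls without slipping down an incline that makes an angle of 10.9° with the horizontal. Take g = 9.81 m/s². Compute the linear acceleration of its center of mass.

a ≈ 1.11 m/s²

Translation along the incline: Mg sinθ − f = Ma.
Rotation about the center: fR = Iα with I = (2/3)MR². No-slip gives a = αR, so f = (I/R²)a = (2/3)M a.
Substituting: Mg sinθ = (1 + 0.6667)Ma, so a = g sinθ/(1 + 0.6667) = (9.81) sin 10.9° / 1.667 = 1.113 m/s².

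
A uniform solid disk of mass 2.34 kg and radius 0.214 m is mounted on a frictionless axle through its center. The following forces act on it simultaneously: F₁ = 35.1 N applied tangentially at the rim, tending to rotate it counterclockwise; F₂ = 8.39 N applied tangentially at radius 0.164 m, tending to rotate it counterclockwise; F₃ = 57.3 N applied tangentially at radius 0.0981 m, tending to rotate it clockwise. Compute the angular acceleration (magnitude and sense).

α ≈ 61.0 rad/s², counterclockwise

I = ½MR² = (1/2)(2.34)(0.214)² = 0.05358 kg·m².
Taking counterclockwise as positive: τ₁ = +(35.1)(0.214) = +7.511 N·m; τ₂ = +(8.39)(0.164) = +1.376 N·m; τ₃ = −(57.3)(0.0981) = −5.621 N·m.
Net torque τ = 3.266 N·m.
α = τ/I = 3.266/0.05358 = 60.96 rad/s².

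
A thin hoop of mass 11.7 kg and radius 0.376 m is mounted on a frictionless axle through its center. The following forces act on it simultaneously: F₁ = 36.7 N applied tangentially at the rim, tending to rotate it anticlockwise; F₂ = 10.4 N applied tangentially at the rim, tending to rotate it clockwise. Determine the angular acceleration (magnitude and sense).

I = MR² = (11.7)(0.376)² = 1.654 kg·m².
Taking anticlockwise as positive: τ₁ = +(36.7)(0.376) = +13.80 N·m; τ₂ = −(10.4)(0.376) = −3.910 N·m.
Net torque τ = 9.889 N·m.
α = τ/I = 9.889/1.654 = 5.978 rad/s².

α ≈ 5.98 rad/s², anticlockwise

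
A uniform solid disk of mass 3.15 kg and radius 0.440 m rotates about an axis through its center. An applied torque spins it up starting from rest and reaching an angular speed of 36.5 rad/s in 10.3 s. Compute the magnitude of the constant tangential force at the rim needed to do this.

F ≈ 2.46 N

I = ½MR² = (1/2)(3.15)(0.440)² = 0.3049 kg·m².
α = Δω/Δt = (36.5 − 0)/10.3 = 3.544 rad/s².
The required torque is τ = Iα = (0.3049)(3.544) = 1.081 N·m.
A tangential force at the rim gives τ = FR, so F = τ/R = 1.081/0.440 = 2.456 N.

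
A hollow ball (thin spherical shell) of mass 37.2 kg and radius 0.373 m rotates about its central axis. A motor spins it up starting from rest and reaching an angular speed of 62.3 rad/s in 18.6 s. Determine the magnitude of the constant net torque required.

I = (2/3)MR² = (2/3)(37.2)(0.373)² = 3.450 kg·m².
α = Δω/Δt = (62.3 − 0)/18.6 = 3.349 rad/s².
τ = Iα = (3.450)(3.349) = 11.56 N·m.

τ ≈ 11.6 N·m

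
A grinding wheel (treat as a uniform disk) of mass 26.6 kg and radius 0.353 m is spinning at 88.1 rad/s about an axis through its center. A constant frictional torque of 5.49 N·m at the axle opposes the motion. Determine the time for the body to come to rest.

I = ½MR² = (1/2)(26.6)(0.353)² = 1.657 kg·m².
The net torque has magnitude 5.49 N·m, opposing ω.
|α| = τ/I = 5.490/1.657 = 3.313 rad/s² (deceleration).
0 = ω₀ − |α|t ⇒ t = ω₀/|α| = 88.1/3.313 = 26.60 s.

t ≈ 26.6 s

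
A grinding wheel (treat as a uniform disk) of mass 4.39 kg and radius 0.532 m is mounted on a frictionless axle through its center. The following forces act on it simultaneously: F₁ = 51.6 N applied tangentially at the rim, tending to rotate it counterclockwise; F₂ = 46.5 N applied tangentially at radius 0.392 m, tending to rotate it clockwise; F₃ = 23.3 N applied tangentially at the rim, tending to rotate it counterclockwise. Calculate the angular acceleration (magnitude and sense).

α ≈ 34.8 rad/s², counterclockwise

I = ½MR² = (1/2)(4.39)(0.532)² = 0.6212 kg·m².
Taking counterclockwise as positive: τ₁ = +(51.6)(0.532) = +27.45 N·m; τ₂ = −(46.5)(0.392) = −18.23 N·m; τ₃ = +(23.3)(0.532) = +12.40 N·m.
Net torque τ = 21.62 N·m.
α = τ/I = 21.62/0.6212 = 34.80 rad/s².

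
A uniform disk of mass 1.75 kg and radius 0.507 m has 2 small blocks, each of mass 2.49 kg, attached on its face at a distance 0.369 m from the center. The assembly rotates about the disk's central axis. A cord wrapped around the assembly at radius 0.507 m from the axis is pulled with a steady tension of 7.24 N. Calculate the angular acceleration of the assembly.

I_disk = ½MR² = ½(1.75)(0.507)² = 0.2249 kg·m².
I_blocks = 2·m·r² = 2(2.49)(0.369)² = 0.6781 kg·m².
Total I = 0.9030 kg·m².
τ = F r = (7.24)(0.507) = 3.671 N·m.
α = τ/I = 3.671/0.9030 = 4.065 rad/s².

α ≈ 4.06 rad/s²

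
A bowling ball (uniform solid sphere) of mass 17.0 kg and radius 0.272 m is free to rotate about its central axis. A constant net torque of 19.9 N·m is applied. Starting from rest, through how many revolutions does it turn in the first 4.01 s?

I = (2/5)MR² = (2/5)(17.0)(0.272)² = 0.5031 kg·m².
α = τ/I = 19.9/0.5031 = 39.56 rad/s².
θ = ½αt² = ½(39.56)(4.01)² = 318.0 rad.
Revolutions = θ/(2π) = 50.62.

≈ 50.6 revolutions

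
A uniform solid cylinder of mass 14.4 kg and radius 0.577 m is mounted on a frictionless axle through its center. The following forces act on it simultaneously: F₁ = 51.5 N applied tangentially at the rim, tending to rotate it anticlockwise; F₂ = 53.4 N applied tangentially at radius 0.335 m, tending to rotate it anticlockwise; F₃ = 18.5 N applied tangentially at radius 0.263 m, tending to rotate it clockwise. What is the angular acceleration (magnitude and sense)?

I = ½MR² = (1/2)(14.4)(0.577)² = 2.397 kg·m².
Taking anticlockwise as positive: τ₁ = +(51.5)(0.577) = +29.72 N·m; τ₂ = +(53.4)(0.335) = +17.89 N·m; τ₃ = −(18.5)(0.263) = −4.865 N·m.
Net torque τ = 42.74 N·m.
α = τ/I = 42.74/2.397 = 17.83 rad/s².

α ≈ 17.8 rad/s², anticlockwise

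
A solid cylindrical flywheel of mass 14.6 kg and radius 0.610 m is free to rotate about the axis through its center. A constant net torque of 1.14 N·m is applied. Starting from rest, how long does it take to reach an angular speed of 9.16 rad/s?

t ≈ 21.8 s

I = ½MR² = (1/2)(14.6)(0.610)² = 2.716 kg·m².
α = τ/I = 1.14/2.716 = 0.4197 rad/s².
ω = αt ⇒ t = ω/α = 9.16/0.4197 = 21.83 s.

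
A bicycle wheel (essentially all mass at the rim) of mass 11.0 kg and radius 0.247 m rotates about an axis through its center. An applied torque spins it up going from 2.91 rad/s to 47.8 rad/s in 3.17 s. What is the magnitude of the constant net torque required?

τ ≈ 9.50 N·m

I = MR² = (11.0)(0.247)² = 0.6711 kg·m².
α = Δω/Δt = (47.8 − 2.91)/3.17 = 14.16 rad/s².
τ = Iα = (0.6711)(14.16) = 9.503 N·m.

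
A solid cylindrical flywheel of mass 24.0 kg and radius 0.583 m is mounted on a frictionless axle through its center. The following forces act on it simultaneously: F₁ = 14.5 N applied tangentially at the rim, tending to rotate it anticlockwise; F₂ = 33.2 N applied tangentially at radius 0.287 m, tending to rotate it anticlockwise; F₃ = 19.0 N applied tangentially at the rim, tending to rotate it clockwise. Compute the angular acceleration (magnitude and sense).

α ≈ 1.69 rad/s², anticlockwise

I = ½MR² = (1/2)(24.0)(0.583)² = 4.079 kg·m².
Taking anticlockwise as positive: τ₁ = +(14.5)(0.583) = +8.454 N·m; τ₂ = +(33.2)(0.287) = +9.528 N·m; τ₃ = −(19.0)(0.583) = −11.08 N·m.
Net torque τ = 6.905 N·m.
α = τ/I = 6.905/4.079 = 1.693 rad/s².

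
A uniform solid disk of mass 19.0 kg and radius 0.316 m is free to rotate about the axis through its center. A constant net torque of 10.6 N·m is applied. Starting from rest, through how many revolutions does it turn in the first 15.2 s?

I = ½MR² = (1/2)(19.0)(0.316)² = 0.9486 kg·m².
α = τ/I = 10.6/0.9486 = 11.17 rad/s².
θ = ½αt² = ½(11.17)(15.2)² = 1291 rad.
Revolutions = θ/(2π) = 205.4.

≈ 205 revolutions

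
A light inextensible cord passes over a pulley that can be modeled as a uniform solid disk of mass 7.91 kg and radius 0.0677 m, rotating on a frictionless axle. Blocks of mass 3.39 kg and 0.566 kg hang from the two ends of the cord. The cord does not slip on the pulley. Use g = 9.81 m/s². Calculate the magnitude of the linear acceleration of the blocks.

I = ½MR² = (1/2)(7.91)(0.0677)² = 0.01813 kg·m².
Heavier block: m₁g − T₁ = m₁a. Lighter block: T₂ − m₂g = m₂a.
Pulley: (T₁ − T₂)R = Iα = I(a/R), so T₁ − T₂ = (I/R²)a = (1/2)M_p a = 3.955·a.
Adding the three: (m₁ − m₂)g = (m₁ + m₂ + 3.955)a, so a = (3.39 − 0.566)(9.81)/(3.39 + 0.566 + 3.955) = 3.502 m/s².

a ≈ 3.50 m/s²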